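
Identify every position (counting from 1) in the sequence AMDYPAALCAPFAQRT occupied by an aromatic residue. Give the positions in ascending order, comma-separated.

4, 12

F, W, and Y each carry an aromatic ring on the side chain.
Matching residues: Y4, F12.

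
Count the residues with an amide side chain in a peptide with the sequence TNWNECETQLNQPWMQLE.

The amide-side-chain residues are Asn (N) and Gln (Q).
Matching residues: N2, N4, Q9, N11, Q12, Q16.

6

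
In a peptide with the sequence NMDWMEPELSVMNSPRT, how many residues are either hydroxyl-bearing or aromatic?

Hydroxyl-bearing: S, T, Y. Aromatic: F, W, Y.
Hydroxyl-bearing residues here: S10, S14, T17 (3).
Aromatic residues here: W4 (1).
(Y belongs to both groups, but none appear in this sequence.) Total = 3 + 1 = 4.

4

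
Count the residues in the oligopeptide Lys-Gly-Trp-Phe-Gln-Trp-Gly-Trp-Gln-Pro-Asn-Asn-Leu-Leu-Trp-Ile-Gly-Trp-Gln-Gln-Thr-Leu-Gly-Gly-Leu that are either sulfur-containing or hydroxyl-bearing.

1

Sulfur-containing: C, M. Hydroxyl-bearing: S, T, Y.
Sulfur-containing residues here: none (0).
Hydroxyl-bearing residues here: Thr21 (1).
The two groups share no amino acid, so total = 0 + 1 = 1.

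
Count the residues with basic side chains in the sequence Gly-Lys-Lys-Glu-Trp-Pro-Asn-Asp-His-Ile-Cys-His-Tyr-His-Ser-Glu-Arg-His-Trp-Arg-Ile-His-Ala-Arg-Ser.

K, R, and H are the three residues with basic side chains (ε-amine, guanidinium, and imidazole respectively).
Matching residues: Lys2, Lys3, His9, His12, His14, Arg17, His18, Arg20, His22, Arg24.

10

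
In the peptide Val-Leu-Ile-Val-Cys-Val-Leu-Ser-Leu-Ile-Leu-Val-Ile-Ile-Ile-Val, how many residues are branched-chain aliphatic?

The BCAAs are Val, Leu, and Ile — aliphatic side chains with a branch point.
Matching residues: Val1, Leu2, Ile3, Val4, Val6, Leu7, Leu9, Ile10, Leu11, Val12, Ile13, Ile14, Ile15, Val16.

14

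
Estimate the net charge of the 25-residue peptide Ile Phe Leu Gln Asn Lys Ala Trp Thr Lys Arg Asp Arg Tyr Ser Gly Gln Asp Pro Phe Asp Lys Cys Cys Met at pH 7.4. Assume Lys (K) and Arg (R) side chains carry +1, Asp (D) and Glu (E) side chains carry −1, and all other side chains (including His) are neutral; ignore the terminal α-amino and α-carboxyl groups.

Positive (K, R): Lys6, Lys10, Arg11, Arg13, Lys22 → +5.
Negative (D, E): Asp12, Asp18, Asp21 → −3.
Net charge = (+5) + (−3) = +2.

+2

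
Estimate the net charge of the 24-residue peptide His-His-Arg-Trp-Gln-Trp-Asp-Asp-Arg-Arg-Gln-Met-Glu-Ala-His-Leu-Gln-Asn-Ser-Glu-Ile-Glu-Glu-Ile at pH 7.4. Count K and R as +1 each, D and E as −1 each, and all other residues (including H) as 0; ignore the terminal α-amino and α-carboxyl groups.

-3

Positive (K, R): Arg3, Arg9, Arg10 → +3.
Negative (D, E): Asp7, Asp8, Glu13, Glu20, Glu22, Glu23 → −6.
Net charge = (+3) + (−6) = −3.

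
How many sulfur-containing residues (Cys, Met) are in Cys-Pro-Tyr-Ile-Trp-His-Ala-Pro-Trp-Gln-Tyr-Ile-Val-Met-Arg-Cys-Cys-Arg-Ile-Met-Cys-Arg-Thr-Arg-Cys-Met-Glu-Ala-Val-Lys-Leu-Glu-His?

8

Matching residues: Cys1, Met14, Cys16, Cys17, Met20, Cys21, Cys25, Met26.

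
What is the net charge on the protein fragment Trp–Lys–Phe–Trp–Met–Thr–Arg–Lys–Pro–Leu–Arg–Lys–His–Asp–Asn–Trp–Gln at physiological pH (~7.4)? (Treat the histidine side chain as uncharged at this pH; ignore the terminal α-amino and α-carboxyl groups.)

+4

Near pH 7.4, K and R contribute +1 each, D and E contribute −1 each, and every other side chain (His included, as stated) is uncharged.
Positive (K, R): Lys2, Arg7, Lys8, Arg11, Lys12 → +5.
Negative (D, E): Asp14 → −1.
Net charge = (+5) + (−1) = +4.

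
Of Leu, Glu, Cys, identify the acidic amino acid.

Aspartate (D) and glutamate (E) have carboxylic-acid side chains and are the acidic amino acids.
Of the listed options, only Glu belongs to this group.

Glu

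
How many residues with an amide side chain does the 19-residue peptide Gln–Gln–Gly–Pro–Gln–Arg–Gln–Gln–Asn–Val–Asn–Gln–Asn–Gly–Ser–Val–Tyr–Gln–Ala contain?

Only N (asparagine) and Q (glutamine) carry a side-chain carboxamide.
Matching residues: Gln1, Gln2, Gln5, Gln7, Gln8, Asn9, Asn11, Gln12, Asn13, Gln18.

10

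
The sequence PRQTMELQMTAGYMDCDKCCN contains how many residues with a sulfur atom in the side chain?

Only Cys (C) and Met (M) have a sulfur atom in the side chain.
Matching residues: M5, M9, M14, C16, C19, C20.

6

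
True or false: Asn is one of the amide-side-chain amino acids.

True

Only N (asparagine) and Q (glutamine) carry a side-chain carboxamide.
Asparagine is in this group.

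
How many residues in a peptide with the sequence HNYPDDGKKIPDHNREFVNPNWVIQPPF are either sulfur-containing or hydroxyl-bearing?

1

Sulfur-containing: C, M. Hydroxyl-bearing: S, T, Y.
Sulfur-containing residues here: none (0).
Hydroxyl-bearing residues here: Y3 (1).
The two groups share no amino acid, so total = 0 + 1 = 1.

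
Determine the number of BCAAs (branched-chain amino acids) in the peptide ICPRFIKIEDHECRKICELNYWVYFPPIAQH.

The BCAAs are Val, Leu, and Ile — aliphatic side chains with a branch point.
Matching residues: I1, I6, I8, I16, L19, V23, I28.

7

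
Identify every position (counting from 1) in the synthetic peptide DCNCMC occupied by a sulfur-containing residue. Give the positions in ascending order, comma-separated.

2, 4, 5, 6

The sulfur-bearing residues are cysteine (–SH) and methionine (–S–CH₃).
Matching residues: C2, C4, M5, C6.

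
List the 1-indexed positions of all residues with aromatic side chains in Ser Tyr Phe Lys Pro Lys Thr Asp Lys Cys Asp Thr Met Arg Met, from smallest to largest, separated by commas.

Phenylalanine (F), tryptophan (W), and tyrosine (Y) have aromatic ring side chains.
Matching residues: Tyr2, Phe3.

2, 3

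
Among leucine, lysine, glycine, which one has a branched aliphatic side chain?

The BCAAs are Val, Leu, and Ile — aliphatic side chains with a branch point.
Of the listed options, only leucine belongs to this group.

leucine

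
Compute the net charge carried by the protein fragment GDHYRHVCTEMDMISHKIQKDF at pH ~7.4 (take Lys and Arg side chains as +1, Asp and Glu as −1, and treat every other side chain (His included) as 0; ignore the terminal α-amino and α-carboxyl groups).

Positive (K, R): R5, K17, K20 → +3.
Negative (D, E): D2, E10, D12, D21 → −4.
Net charge = (+3) + (−4) = −1.

-1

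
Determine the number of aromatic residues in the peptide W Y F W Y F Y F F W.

The aromatic amino acids are Phe (F, benzyl), Trp (W, indole), and Tyr (Y, phenol).
Matching residues: W1, Y2, F3, W4, Y5, F6, Y7, F8, F9, W10.

10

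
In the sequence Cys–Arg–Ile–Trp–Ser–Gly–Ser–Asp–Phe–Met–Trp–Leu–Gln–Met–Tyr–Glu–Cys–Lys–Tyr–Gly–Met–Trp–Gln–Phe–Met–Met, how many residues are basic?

The basic amino acids are Lys (K), Arg (R), and His (H).
Matching residues: Arg2, Lys18.

2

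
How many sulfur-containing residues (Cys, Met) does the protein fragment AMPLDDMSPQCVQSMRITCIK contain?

Matching residues: M2, M7, C11, M15, C19.

5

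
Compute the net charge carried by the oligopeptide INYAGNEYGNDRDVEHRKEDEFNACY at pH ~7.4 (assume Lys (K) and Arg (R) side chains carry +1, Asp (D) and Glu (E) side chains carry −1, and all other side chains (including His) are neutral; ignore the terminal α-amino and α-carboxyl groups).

-4

Positive (K, R): R12, R17, K18 → +3.
Negative (D, E): E7, D11, D13, E15, E19, D20, E21 → −7.
Net charge = (+3) + (−7) = −4.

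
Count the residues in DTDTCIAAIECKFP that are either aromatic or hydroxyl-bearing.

3

Aromatic: F, W, Y. Hydroxyl-bearing: S, T, Y.
Aromatic residues here: F13 (1).
Hydroxyl-bearing residues here: T2, T4 (2).
(Y belongs to both groups, but none appear in this sequence.) Total = 1 + 2 = 3.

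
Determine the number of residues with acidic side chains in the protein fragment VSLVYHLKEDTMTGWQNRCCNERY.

3

Only D (aspartate) and E (glutamate) carry a side-chain carboxylic acid.
Matching residues: E9, D10, E22.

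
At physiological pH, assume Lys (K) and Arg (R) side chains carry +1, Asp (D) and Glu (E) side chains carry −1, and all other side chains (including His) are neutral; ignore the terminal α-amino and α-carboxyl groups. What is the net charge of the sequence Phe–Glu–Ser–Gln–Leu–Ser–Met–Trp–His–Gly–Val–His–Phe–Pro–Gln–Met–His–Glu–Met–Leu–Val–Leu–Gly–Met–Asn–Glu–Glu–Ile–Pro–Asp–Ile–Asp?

Positive (K, R): none → +0.
Negative (D, E): Glu2, Glu18, Glu26, Glu27, Asp30, Asp32 → −6.
Net charge = (+0) + (−6) = −6.

-6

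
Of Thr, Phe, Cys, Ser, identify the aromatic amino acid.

The aromatic amino acids are Phe (F, benzyl), Trp (W, indole), and Tyr (Y, phenol).
Of the listed options, only Phe belongs to this group.

Phe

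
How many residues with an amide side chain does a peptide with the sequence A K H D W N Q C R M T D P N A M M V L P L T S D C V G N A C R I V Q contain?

Asparagine (N) and glutamine (Q) have uncharged amide side chains.
Matching residues: N6, Q7, N14, N28, Q34.

5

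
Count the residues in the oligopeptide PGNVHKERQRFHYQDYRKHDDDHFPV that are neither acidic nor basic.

12

Acidic: D, E. Basic: K, R, H. All other residues are neither.
Matching residues: P1, G2, N3, V4, Q9, F11, Y13, Q14, Y16, F24, P25, V26.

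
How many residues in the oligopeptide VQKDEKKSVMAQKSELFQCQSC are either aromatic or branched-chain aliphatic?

4

Aromatic: F, W, Y. Branched-chain aliphatic: I, L, V.
Aromatic residues here: F17 (1).
Branched-chain aliphatic residues here: V1, V9, L16 (3).
The two groups share no amino acid, so total = 1 + 3 = 4.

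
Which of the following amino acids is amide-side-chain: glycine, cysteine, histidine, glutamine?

glutamine

The amide-side-chain residues are Asn (N) and Gln (Q).
Of the listed options, only glutamine belongs to this group.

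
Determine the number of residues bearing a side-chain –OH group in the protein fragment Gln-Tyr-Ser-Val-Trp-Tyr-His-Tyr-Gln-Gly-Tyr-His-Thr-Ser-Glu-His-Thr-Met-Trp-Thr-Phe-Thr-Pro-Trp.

Serine (S), threonine (T), and tyrosine (Y) each carry a hydroxyl group on the side chain.
Matching residues: Tyr2, Ser3, Tyr6, Tyr8, Tyr11, Thr13, Ser14, Thr17, Thr20, Thr22.

10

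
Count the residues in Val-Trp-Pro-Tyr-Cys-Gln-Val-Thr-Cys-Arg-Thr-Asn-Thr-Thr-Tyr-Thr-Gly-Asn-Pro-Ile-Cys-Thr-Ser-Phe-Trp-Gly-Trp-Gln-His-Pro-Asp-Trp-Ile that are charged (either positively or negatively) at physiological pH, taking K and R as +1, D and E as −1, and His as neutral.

2

Charged side chains at pH ~7.4: K, R (positive); D, E (negative).
Matching residues: Arg10, Asp31.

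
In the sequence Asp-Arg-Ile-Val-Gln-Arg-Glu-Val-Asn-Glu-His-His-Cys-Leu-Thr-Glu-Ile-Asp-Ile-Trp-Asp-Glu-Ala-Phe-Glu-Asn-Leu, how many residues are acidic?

8

Only D (aspartate) and E (glutamate) carry a side-chain carboxylic acid.
Matching residues: Asp1, Glu7, Glu10, Glu16, Asp18, Asp21, Glu22, Glu25.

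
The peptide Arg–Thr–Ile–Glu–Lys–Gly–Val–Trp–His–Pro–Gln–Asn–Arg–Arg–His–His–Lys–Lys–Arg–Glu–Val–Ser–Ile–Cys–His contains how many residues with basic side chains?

11

Lysine (K), arginine (R), and histidine (H) have basic, nitrogen-containing side chains.
Matching residues: Arg1, Lys5, His9, Arg13, Arg14, His15, His16, Lys17, Lys18, Arg19, His25.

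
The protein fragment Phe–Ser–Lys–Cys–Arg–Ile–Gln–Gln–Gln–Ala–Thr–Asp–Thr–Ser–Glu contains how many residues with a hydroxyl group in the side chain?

4

S, T, and Y are the three residues with a side-chain hydroxyl.
Matching residues: Ser2, Thr11, Thr13, Ser14.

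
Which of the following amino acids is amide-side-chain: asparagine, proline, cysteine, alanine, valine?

asparagine

Only N (asparagine) and Q (glutamine) carry a side-chain carboxamide.
Of the listed options, only asparagine belongs to this group.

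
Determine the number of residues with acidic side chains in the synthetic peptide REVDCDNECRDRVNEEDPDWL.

9

The acidic residues are Asp (D) and Glu (E), whose side chains end in a carboxylate group.
Matching residues: E2, D4, D6, E8, D11, E15, E16, D17, D19.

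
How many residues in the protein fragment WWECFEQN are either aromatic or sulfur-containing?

4

Aromatic: F, W, Y. Sulfur-containing: C, M.
Aromatic residues here: W1, W2, F5 (3).
Sulfur-containing residues here: C4 (1).
The two groups share no amino acid, so total = 3 + 1 = 4.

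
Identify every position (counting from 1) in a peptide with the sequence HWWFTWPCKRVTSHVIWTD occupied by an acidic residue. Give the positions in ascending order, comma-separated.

19

The acidic residues are Asp (D) and Glu (E), whose side chains end in a carboxylate group.
Matching residues: D19.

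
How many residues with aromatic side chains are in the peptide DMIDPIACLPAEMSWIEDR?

1

F, W, and Y each carry an aromatic ring on the side chain.
Matching residues: W15.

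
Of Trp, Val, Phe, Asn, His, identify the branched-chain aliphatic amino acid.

The BCAAs are Val, Leu, and Ile — aliphatic side chains with a branch point.
Of the listed options, only Val belongs to this group.

Val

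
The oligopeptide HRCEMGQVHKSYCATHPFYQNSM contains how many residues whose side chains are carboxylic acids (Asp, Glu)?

Matching residues: E4.

1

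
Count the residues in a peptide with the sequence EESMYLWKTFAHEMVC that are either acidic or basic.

Acidic: D, E. Basic: H, K, R.
Acidic residues here: E1, E2, E13 (3).
Basic residues here: K8, H12 (2).
The two groups share no amino acid, so total = 3 + 2 = 5.

5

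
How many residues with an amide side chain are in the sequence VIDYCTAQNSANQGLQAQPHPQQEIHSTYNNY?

10

The amide-side-chain residues are Asn (N) and Gln (Q).
Matching residues: Q8, N9, N12, Q13, Q16, Q18, Q22, Q23, N30, N31.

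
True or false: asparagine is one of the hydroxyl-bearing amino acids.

False

S, T, and Y are the three residues with a side-chain hydroxyl.
Asparagine is not in this group.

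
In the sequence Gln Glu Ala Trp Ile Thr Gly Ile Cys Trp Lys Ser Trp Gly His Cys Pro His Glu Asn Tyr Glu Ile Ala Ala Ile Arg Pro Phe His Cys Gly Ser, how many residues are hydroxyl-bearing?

4

S, T, and Y are the three residues with a side-chain hydroxyl.
Matching residues: Thr6, Ser12, Tyr21, Ser33.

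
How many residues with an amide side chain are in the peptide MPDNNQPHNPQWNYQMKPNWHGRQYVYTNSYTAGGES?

Asparagine (N) and glutamine (Q) have uncharged amide side chains.
Matching residues: N4, N5, Q6, N9, Q11, N13, Q15, N19, Q24, N29.

10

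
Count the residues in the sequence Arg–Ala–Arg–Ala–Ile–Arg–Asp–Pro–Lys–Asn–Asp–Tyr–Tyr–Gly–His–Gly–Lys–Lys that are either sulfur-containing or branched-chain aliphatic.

1

Sulfur-containing: C, M. Branched-chain aliphatic: I, L, V.
Sulfur-containing residues here: none (0).
Branched-chain aliphatic residues here: Ile5 (1).
The two groups share no amino acid, so total = 0 + 1 = 1.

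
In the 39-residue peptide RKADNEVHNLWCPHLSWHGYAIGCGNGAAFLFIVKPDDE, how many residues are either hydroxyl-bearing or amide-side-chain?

Hydroxyl-bearing: S, T, Y. Amide-side-chain: N, Q.
Hydroxyl-bearing residues here: S16, Y20 (2).
Amide-side-chain residues here: N5, N9, N26 (3).
The two groups share no amino acid, so total = 2 + 3 = 5.

5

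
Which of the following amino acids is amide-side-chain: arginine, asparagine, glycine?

Only N (asparagine) and Q (glutamine) carry a side-chain carboxamide.
Of the listed options, only asparagine belongs to this group.

asparagine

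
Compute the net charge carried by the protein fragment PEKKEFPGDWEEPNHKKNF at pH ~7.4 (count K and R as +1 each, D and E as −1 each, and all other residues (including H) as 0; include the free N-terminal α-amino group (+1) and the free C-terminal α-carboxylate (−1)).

-1

Positive (K, R): K3, K4, K16, K17 → +4.
Negative (D, E): E2, E5, D9, E11, E12 → −5.
The N-terminus (+1) and C-terminus (−1) cancel.
Net charge = (+4) + (−5) = −1.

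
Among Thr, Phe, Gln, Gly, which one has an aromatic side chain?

Phe

F, W, and Y each carry an aromatic ring on the side chain.
Of the listed options, only Phe belongs to this group.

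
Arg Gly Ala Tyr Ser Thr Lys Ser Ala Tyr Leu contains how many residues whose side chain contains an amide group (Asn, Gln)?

0

None of the 11 residues belong to this group.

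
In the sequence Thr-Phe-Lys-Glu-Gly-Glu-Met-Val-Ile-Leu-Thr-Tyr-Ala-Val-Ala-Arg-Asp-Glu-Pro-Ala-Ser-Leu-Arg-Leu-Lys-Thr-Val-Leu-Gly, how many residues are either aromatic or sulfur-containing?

3

Aromatic: F, W, Y. Sulfur-containing: C, M.
Aromatic residues here: Phe2, Tyr12 (2).
Sulfur-containing residues here: Met7 (1).
The two groups share no amino acid, so total = 2 + 1 = 3.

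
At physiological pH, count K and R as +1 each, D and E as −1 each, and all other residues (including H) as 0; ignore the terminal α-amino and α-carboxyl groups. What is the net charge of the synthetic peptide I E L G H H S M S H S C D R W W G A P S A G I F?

-1

Positive (K, R): R14 → +1.
Negative (D, E): E2, D13 → −2.
Net charge = (+1) + (−2) = −1.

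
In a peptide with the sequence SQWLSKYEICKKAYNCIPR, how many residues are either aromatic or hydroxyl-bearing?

Aromatic: F, W, Y. Hydroxyl-bearing: S, T, Y.
Aromatic residues here: W3, Y7, Y14 (3).
Hydroxyl-bearing residues here: S1, S5, Y7, Y14 (4).
Y is in both groups, so the 2 Y residues must not be double-counted.
Total = 3 + 4 − 2 = 5.

5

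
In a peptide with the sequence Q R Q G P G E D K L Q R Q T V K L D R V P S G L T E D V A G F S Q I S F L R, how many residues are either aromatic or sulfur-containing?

2

Aromatic: F, W, Y. Sulfur-containing: C, M.
Aromatic residues here: F31, F36 (2).
Sulfur-containing residues here: none (0).
The two groups share no amino acid, so total = 2 + 0 = 2.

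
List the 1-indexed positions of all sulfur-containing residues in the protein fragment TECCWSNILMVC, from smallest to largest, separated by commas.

3, 4, 10, 12

Only Cys (C) and Met (M) have a sulfur atom in the side chain.
Matching residues: C3, C4, M10, C12.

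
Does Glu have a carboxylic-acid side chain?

Yes

The acidic residues are Asp (D) and Glu (E), whose side chains end in a carboxylate group.
Glutamate is in this group.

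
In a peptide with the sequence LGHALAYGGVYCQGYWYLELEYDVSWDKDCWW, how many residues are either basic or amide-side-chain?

3

Basic: H, K, R. Amide-side-chain: N, Q.
Basic residues here: H3, K28 (2).
Amide-side-chain residues here: Q13 (1).
The two groups share no amino acid, so total = 2 + 1 = 3.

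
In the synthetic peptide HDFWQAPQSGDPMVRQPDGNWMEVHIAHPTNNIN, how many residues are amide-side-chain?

7

Only N (asparagine) and Q (glutamine) carry a side-chain carboxamide.
Matching residues: Q5, Q8, Q16, N20, N31, N32, N34.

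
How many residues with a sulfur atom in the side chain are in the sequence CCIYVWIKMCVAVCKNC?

Cysteine (C, thiol) and methionine (M, thioether) are the two sulfur-containing amino acids.
Matching residues: C1, C2, M9, C10, C14, C17.

6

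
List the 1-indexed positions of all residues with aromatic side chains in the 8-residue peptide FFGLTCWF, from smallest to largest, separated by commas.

1, 2, 7, 8

Phenylalanine (F), tryptophan (W), and tyrosine (Y) have aromatic ring side chains.
Matching residues: F1, F2, W7, F8.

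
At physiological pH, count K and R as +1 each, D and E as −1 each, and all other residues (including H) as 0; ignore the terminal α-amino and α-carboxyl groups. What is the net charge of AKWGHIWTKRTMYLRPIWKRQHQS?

Positive (K, R): K2, K9, R10, R15, K19, R20 → +6.
Negative (D, E): none → −0.
Net charge = (+6) + (−0) = +6.

+6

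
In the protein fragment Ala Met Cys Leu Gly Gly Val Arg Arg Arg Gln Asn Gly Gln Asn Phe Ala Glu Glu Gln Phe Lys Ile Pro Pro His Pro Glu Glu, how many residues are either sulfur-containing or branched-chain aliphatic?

5

Sulfur-containing: C, M. Branched-chain aliphatic: I, L, V.
Sulfur-containing residues here: Met2, Cys3 (2).
Branched-chain aliphatic residues here: Leu4, Val7, Ile23 (3).
The two groups share no amino acid, so total = 2 + 3 = 5.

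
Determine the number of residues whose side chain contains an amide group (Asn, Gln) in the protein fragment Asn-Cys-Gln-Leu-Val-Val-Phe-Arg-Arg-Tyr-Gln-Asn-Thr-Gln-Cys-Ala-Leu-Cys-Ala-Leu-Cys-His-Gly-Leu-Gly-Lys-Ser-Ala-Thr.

Matching residues: Asn1, Gln3, Gln11, Asn12, Gln14.

5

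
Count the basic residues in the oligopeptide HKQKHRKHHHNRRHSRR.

Lysine (K), arginine (R), and histidine (H) have basic, nitrogen-containing side chains.
Matching residues: H1, K2, K4, H5, R6, K7, H8, H9, H10, R12, R13, H14, R16, R17.

14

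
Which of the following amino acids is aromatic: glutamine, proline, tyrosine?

tyrosine

The aromatic amino acids are Phe (F, benzyl), Trp (W, indole), and Tyr (Y, phenol).
Of the listed options, only tyrosine belongs to this group.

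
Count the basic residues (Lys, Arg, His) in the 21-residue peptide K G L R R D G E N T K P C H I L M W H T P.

6

Matching residues: K1, R4, R5, K11, H14, H19.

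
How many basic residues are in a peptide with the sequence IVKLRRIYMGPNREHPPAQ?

The basic amino acids are Lys (K), Arg (R), and His (H).
Matching residues: K3, R5, R6, R13, H15.

5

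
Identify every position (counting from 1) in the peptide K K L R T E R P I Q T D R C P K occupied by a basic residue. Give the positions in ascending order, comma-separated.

Matching residues: K1, K2, R4, R7, R13, K16.

1, 2, 4, 7, 13, 16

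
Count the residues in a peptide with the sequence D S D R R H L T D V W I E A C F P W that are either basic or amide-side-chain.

3

Basic: H, K, R. Amide-side-chain: N, Q.
Basic residues here: R4, R5, H6 (3).
Amide-side-chain residues here: none (0).
The two groups share no amino acid, so total = 3 + 0 = 3.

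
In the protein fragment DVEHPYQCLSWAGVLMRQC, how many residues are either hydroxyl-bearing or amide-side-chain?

4

Hydroxyl-bearing: S, T, Y. Amide-side-chain: N, Q.
Hydroxyl-bearing residues here: Y6, S10 (2).
Amide-side-chain residues here: Q7, Q18 (2).
The two groups share no amino acid, so total = 2 + 2 = 4.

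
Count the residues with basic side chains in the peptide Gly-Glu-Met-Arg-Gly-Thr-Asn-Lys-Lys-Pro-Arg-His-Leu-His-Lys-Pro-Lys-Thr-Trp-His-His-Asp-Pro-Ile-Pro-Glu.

10

The basic amino acids are Lys (K), Arg (R), and His (H).
Matching residues: Arg4, Lys8, Lys9, Arg11, His12, His14, Lys15, Lys17, His20, His21.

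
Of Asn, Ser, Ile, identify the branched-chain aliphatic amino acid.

The BCAAs are Val, Leu, and Ile — aliphatic side chains with a branch point.
Of the listed options, only Ile belongs to this group.

Ile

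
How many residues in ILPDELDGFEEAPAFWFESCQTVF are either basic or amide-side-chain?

1

Basic: H, K, R. Amide-side-chain: N, Q.
Basic residues here: none (0).
Amide-side-chain residues here: Q21 (1).
The two groups share no amino acid, so total = 0 + 1 = 1.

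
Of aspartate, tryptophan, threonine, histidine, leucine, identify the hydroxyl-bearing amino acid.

S, T, and Y are the three residues with a side-chain hydroxyl.
Of the listed options, only threonine belongs to this group.

threonine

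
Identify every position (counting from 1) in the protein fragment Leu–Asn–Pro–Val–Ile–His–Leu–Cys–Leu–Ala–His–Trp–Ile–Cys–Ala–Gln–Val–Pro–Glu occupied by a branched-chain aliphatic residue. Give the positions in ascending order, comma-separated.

Valine (V), leucine (L), and isoleucine (I) are the branched-chain amino acids.
Matching residues: Leu1, Val4, Ile5, Leu7, Leu9, Ile13, Val17.

1, 4, 5, 7, 9, 13, 17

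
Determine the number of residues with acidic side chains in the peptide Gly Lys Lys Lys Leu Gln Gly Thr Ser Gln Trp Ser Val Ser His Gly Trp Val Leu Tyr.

0

The acidic residues are Asp (D) and Glu (E), whose side chains end in a carboxylate group.
None of the 20 residues belong to this group.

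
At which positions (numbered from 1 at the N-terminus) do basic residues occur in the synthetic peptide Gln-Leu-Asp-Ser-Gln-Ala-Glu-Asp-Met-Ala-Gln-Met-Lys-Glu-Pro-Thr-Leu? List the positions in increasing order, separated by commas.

Lysine (K), arginine (R), and histidine (H) have basic, nitrogen-containing side chains.
Matching residues: Lys13.

13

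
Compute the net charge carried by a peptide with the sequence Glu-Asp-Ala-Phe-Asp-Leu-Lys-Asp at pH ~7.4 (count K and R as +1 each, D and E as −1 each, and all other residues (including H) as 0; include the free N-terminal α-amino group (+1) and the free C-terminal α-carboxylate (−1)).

Positive (K, R): Lys7 → +1.
Negative (D, E): Glu1, Asp2, Asp5, Asp8 → −4.
The N-terminus (+1) and C-terminus (−1) cancel.
Net charge = (+1) + (−4) = −3.

-3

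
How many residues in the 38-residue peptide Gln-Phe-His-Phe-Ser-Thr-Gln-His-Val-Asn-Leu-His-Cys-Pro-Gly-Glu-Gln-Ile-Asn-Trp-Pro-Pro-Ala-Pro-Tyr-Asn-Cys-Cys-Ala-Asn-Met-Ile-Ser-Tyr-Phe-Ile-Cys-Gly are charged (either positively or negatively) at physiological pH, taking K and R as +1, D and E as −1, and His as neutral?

Charged side chains at pH ~7.4: K, R (positive); D, E (negative).
Matching residues: Glu16.

1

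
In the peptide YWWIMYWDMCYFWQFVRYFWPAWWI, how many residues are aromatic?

Phenylalanine (F), tryptophan (W), and tyrosine (Y) have aromatic ring side chains.
Matching residues: Y1, W2, W3, Y6, W7, Y11, F12, W13, F15, Y18, F19, W20, W23, W24.

14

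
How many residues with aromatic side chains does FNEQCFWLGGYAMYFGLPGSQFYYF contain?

10

The aromatic amino acids are Phe (F, benzyl), Trp (W, indole), and Tyr (Y, phenol).
Matching residues: F1, F6, W7, Y11, Y14, F15, F22, Y23, Y24, F25.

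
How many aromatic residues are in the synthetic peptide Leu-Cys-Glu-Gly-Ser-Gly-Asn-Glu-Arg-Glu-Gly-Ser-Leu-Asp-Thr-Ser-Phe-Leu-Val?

1

The aromatic amino acids are Phe (F, benzyl), Trp (W, indole), and Tyr (Y, phenol).
Matching residues: Phe17.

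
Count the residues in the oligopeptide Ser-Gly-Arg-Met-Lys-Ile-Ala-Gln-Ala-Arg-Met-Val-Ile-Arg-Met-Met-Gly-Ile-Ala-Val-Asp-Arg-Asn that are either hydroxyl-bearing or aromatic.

Hydroxyl-bearing: S, T, Y. Aromatic: F, W, Y.
Hydroxyl-bearing residues here: Ser1 (1).
Aromatic residues here: none (0).
(Y belongs to both groups, but none appear in this sequence.) Total = 1 + 0 = 1.

1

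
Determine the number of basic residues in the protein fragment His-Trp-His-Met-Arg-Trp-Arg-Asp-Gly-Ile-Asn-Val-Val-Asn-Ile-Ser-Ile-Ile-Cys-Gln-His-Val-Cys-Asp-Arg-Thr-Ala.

6

Lysine (K), arginine (R), and histidine (H) have basic, nitrogen-containing side chains.
Matching residues: His1, His3, Arg5, Arg7, His21, Arg25.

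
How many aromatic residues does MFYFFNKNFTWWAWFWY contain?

F, W, and Y each carry an aromatic ring on the side chain.
Matching residues: F2, Y3, F4, F5, F9, W11, W12, W14, F15, W16, Y17.

11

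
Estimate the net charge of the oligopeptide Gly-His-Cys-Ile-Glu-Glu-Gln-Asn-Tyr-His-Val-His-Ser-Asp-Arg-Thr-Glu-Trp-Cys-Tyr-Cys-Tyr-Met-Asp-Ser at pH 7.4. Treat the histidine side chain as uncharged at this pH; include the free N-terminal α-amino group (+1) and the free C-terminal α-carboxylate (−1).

At pH ~7.4 the Lys and Arg side chains are protonated (+1), the Asp and Glu side chains are deprotonated (−1), and with His taken as neutral all other side chains carry no charge.
Positive (K, R): Arg15 → +1.
Negative (D, E): Glu5, Glu6, Asp14, Glu17, Asp24 → −5.
The N-terminus (+1) and C-terminus (−1) cancel.
Net charge = (+1) + (−5) = −4.

-4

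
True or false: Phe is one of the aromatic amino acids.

F, W, and Y each carry an aromatic ring on the side chain.
Phenylalanine is in this group.

True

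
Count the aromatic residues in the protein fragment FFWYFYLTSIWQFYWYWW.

Phenylalanine (F), tryptophan (W), and tyrosine (Y) have aromatic ring side chains.
Matching residues: F1, F2, W3, Y4, F5, Y6, W11, F13, Y14, W15, Y16, W17, W18.

13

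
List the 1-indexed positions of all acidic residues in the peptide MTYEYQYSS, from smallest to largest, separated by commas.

Only D (aspartate) and E (glutamate) carry a side-chain carboxylic acid.
Matching residues: E4.

4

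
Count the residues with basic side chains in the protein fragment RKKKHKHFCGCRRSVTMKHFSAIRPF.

The basic amino acids are Lys (K), Arg (R), and His (H).
Matching residues: R1, K2, K3, K4, H5, K6, H7, R12, R13, K18, H19, R24.

12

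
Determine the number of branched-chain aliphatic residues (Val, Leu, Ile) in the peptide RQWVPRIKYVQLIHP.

5

Matching residues: V4, I7, V10, L12, I13.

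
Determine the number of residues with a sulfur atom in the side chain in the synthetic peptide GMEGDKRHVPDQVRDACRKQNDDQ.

2

Only Cys (C) and Met (M) have a sulfur atom in the side chain.
Matching residues: M2, C17.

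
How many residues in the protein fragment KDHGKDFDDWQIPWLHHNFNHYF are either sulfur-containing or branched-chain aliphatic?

2

Sulfur-containing: C, M. Branched-chain aliphatic: I, L, V.
Sulfur-containing residues here: none (0).
Branched-chain aliphatic residues here: I12, L15 (2).
The two groups share no amino acid, so total = 0 + 2 = 2.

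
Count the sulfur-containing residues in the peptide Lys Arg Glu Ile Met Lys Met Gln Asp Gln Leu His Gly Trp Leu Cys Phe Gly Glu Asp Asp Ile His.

3

The sulfur-bearing residues are cysteine (–SH) and methionine (–S–CH₃).
Matching residues: Met5, Met7, Cys16.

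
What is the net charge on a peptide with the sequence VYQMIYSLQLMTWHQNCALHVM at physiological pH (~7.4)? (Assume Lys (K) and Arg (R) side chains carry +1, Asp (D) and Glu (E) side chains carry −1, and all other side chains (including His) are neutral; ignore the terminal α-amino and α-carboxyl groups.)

0

Positive (K, R): none → +0.
Negative (D, E): none → −0.
Net charge = (+0) + (−0) = 0.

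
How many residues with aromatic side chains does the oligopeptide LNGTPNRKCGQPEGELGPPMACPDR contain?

0

Phenylalanine (F), tryptophan (W), and tyrosine (Y) have aromatic ring side chains.
None of the 25 residues belong to this group.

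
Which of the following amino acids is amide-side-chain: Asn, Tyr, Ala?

Asn

Asparagine (N) and glutamine (Q) have uncharged amide side chains.
Of the listed options, only Asn belongs to this group.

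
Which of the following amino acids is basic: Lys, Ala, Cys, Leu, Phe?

Lysine (K), arginine (R), and histidine (H) have basic, nitrogen-containing side chains.
Of the listed options, only Lys belongs to this group.

Lys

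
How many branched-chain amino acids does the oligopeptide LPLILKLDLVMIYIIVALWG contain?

12

Valine (V), leucine (L), and isoleucine (I) are the branched-chain amino acids.
Matching residues: L1, L3, I4, L5, L7, L9, V10, I12, I14, I15, V16, L18.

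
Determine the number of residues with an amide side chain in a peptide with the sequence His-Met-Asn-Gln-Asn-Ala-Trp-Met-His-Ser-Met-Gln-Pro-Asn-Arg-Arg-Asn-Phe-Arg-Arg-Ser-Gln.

7

Asparagine (N) and glutamine (Q) have uncharged amide side chains.
Matching residues: Asn3, Gln4, Asn5, Gln12, Asn14, Asn17, Gln22.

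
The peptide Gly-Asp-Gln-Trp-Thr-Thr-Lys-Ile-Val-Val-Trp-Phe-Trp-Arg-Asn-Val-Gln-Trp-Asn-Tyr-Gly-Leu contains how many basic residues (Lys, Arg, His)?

2

Matching residues: Lys7, Arg14.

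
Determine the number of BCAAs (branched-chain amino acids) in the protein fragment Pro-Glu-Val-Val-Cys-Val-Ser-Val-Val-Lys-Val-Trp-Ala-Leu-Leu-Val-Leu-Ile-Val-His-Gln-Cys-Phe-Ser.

Valine (V), leucine (L), and isoleucine (I) are the branched-chain amino acids.
Matching residues: Val3, Val4, Val6, Val8, Val9, Val11, Leu14, Leu15, Val16, Leu17, Ile18, Val19.

12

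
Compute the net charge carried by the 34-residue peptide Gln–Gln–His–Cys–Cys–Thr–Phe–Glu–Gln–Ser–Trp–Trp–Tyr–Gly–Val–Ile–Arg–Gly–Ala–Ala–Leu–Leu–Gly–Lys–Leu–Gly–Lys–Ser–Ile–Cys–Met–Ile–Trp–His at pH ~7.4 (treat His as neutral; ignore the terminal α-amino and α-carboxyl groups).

+2

At pH ~7.4 the Lys and Arg side chains are protonated (+1), the Asp and Glu side chains are deprotonated (−1), and with His taken as neutral all other side chains carry no charge.
Positive (K, R): Arg17, Lys24, Lys27 → +3.
Negative (D, E): Glu8 → −1.
Net charge = (+3) + (−1) = +2.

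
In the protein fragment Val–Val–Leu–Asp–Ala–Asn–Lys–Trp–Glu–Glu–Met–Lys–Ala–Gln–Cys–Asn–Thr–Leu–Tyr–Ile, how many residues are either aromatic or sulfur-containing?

Aromatic: F, W, Y. Sulfur-containing: C, M.
Aromatic residues here: Trp8, Tyr19 (2).
Sulfur-containing residues here: Met11, Cys15 (2).
The two groups share no amino acid, so total = 2 + 2 = 4.

4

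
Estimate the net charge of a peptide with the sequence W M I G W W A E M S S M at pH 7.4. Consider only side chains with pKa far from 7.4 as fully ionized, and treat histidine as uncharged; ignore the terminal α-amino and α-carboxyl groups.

-1

The side chains ionized at physiological pH are Lys/Arg (+1) and Asp/Glu (−1); with His treated as neutral, nothing else contributes.
Positive (K, R): none → +0.
Negative (D, E): E8 → −1.
Net charge = (+0) + (−1) = −1.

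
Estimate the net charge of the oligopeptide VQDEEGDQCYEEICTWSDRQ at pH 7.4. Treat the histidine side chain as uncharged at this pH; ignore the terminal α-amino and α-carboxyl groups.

-6

At pH ~7.4 the Lys and Arg side chains are protonated (+1), the Asp and Glu side chains are deprotonated (−1), and with His taken as neutral all other side chains carry no charge.
Positive (K, R): R19 → +1.
Negative (D, E): D3, E4, E5, D7, E11, E12, D18 → −7.
Net charge = (+1) + (−7) = −6.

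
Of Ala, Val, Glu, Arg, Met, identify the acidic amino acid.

Glu

The acidic residues are Asp (D) and Glu (E), whose side chains end in a carboxylate group.
Of the listed options, only Glu belongs to this group.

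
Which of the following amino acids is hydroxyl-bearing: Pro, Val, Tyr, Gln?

Serine (S), threonine (T), and tyrosine (Y) each carry a hydroxyl group on the side chain.
Of the listed options, only Tyr belongs to this group.

Tyr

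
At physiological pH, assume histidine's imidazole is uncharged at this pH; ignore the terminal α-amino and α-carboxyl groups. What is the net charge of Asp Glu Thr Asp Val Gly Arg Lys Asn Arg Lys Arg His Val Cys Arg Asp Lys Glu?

At pH ~7.4 the Lys and Arg side chains are protonated (+1), the Asp and Glu side chains are deprotonated (−1), and with His taken as neutral all other side chains carry no charge.
Positive (K, R): Arg7, Lys8, Arg10, Lys11, Arg12, Arg16, Lys18 → +7.
Negative (D, E): Asp1, Glu2, Asp4, Asp17, Glu19 → −5.
Net charge = (+7) + (−5) = +2.

+2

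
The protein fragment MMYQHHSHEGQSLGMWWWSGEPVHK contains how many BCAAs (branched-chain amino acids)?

2

Valine (V), leucine (L), and isoleucine (I) are the branched-chain amino acids.
Matching residues: L13, V23.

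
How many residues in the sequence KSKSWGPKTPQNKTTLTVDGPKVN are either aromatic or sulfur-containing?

Aromatic: F, W, Y. Sulfur-containing: C, M.
Aromatic residues here: W5 (1).
Sulfur-containing residues here: none (0).
The two groups share no amino acid, so total = 1 + 0 = 1.

1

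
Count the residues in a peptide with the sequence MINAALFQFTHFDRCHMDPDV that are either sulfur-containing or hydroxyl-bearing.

Sulfur-containing: C, M. Hydroxyl-bearing: S, T, Y.
Sulfur-containing residues here: M1, C15, M17 (3).
Hydroxyl-bearing residues here: T10 (1).
The two groups share no amino acid, so total = 3 + 1 = 4.

4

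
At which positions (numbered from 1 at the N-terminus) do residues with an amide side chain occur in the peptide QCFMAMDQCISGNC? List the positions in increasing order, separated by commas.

Only N (asparagine) and Q (glutamine) carry a side-chain carboxamide.
Matching residues: Q1, Q8, N13.

1, 8, 13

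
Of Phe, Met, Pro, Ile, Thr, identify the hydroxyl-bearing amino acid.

S, T, and Y are the three residues with a side-chain hydroxyl.
Of the listed options, only Thr belongs to this group.

Thr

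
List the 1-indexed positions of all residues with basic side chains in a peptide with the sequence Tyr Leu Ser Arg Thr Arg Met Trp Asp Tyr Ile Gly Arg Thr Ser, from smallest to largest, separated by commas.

K, R, and H are the three residues with basic side chains (ε-amine, guanidinium, and imidazole respectively).
Matching residues: Arg4, Arg6, Arg13.

4, 6, 13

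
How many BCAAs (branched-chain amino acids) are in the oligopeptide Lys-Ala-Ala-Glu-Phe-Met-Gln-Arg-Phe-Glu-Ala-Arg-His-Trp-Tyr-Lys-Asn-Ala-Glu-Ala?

0

Valine (V), leucine (L), and isoleucine (I) are the branched-chain amino acids.
None of the 20 residues belong to this group.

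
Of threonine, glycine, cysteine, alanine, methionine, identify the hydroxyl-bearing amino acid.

S, T, and Y are the three residues with a side-chain hydroxyl.
Of the listed options, only threonine belongs to this group.

threonine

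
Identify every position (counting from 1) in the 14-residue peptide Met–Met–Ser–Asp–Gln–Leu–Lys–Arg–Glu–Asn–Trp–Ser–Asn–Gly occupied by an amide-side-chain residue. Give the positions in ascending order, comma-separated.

The amide-side-chain residues are Asn (N) and Gln (Q).
Matching residues: Gln5, Asn10, Asn13.

5, 10, 13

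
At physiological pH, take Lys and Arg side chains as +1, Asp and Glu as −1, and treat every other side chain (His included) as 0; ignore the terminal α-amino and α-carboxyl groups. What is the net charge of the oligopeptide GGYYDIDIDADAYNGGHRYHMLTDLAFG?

-4

Positive (K, R): R18 → +1.
Negative (D, E): D5, D7, D9, D11, D24 → −5.
Net charge = (+1) + (−5) = −4.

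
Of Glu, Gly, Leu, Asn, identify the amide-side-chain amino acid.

Asn

Asparagine (N) and glutamine (Q) have uncharged amide side chains.
Of the listed options, only Asn belongs to this group.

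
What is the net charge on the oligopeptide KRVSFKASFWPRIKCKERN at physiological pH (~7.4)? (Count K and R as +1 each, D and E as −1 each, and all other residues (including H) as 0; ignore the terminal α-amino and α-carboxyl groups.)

+6

Positive (K, R): K1, R2, K6, R12, K14, K16, R18 → +7.
Negative (D, E): E17 → −1.
Net charge = (+7) + (−1) = +6.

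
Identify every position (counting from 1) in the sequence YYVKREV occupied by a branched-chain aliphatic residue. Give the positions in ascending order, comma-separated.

The BCAAs are Val, Leu, and Ile — aliphatic side chains with a branch point.
Matching residues: V3, V7.

3, 7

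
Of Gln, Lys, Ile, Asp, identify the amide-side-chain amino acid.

Gln

Asparagine (N) and glutamine (Q) have uncharged amide side chains.
Of the listed options, only Gln belongs to this group.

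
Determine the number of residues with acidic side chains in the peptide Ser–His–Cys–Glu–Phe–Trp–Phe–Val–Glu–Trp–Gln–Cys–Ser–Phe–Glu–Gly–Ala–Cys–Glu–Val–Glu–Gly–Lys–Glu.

Only D (aspartate) and E (glutamate) carry a side-chain carboxylic acid.
Matching residues: Glu4, Glu9, Glu15, Glu19, Glu21, Glu24.

6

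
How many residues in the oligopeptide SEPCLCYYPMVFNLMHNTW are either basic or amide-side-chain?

3

Basic: H, K, R. Amide-side-chain: N, Q.
Basic residues here: H16 (1).
Amide-side-chain residues here: N13, N17 (2).
The two groups share no amino acid, so total = 1 + 2 = 3.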